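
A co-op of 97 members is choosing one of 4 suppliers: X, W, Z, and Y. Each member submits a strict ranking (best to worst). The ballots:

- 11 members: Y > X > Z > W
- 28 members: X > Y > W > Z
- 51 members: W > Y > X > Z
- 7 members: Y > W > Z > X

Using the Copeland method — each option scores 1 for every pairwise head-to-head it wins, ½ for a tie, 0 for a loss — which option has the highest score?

X: beats Z; loses to W and Y → score 1.
W: beats X, Z, and Y → score 3.
Z: loses to X, W, and Y → score 0.
Y: beats X and Z; loses to W → score 2.
W has the best pairwise record.

W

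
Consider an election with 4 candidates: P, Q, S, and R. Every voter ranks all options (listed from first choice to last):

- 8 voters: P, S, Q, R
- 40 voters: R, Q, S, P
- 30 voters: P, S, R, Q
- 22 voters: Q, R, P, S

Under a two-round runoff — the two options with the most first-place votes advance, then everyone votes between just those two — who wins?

Round 1 first-place votes: P 38, Q 22, S 0, R 40.
R and P advance.
Runoff: R is preferred to P by 62 voters; P by 38.
R wins the runoff.

R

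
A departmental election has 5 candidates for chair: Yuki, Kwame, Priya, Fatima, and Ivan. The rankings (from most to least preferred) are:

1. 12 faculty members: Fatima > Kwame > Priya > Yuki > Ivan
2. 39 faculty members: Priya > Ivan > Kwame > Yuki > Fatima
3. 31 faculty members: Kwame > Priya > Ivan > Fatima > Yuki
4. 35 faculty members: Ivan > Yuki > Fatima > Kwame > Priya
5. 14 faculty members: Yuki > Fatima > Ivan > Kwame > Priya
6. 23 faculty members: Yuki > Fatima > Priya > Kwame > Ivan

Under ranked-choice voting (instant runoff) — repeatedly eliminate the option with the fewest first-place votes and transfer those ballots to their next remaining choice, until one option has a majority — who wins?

Round 1: Yuki 37, Kwame 31, Priya 39, Fatima 12, Ivan 35. Eliminate Fatima.
Round 2: Yuki 37, Kwame 43, Priya 39, Ivan 35. Eliminate Ivan.
Round 3: Yuki 72, Kwame 43, Priya 39. Eliminate Priya.
Round 4: Yuki 72, Kwame 82. Kwame has a majority.

Kwame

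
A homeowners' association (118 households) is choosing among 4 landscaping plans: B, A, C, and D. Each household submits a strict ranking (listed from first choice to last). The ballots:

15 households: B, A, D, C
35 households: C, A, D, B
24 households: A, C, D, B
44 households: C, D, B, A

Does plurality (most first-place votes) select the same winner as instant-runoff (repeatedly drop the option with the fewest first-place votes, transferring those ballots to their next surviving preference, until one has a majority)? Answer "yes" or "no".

Plurality — first-place votes: B 15, A 24, C 79, D 0. Winner: C.
Instant-runoff — R1 B 15, A 24, C 79, D 0 (C winner). Winner: C.
The two methods agree.

yes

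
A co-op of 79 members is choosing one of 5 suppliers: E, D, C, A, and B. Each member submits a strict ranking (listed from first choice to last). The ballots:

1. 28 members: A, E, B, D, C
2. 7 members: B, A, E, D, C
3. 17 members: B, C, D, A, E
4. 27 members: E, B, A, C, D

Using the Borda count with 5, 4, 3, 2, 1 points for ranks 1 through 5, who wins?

B

E: 28·4 + 7·3 + 17·1 + 27·5 = 285
D: 28·2 + 7·2 + 17·3 + 27·1 = 148
C: 28·1 + 7·1 + 17·4 + 27·2 = 157
A: 28·5 + 7·4 + 17·2 + 27·3 = 283
B: 28·3 + 7·5 + 17·5 + 27·4 = 312
B has the highest Borda score (312).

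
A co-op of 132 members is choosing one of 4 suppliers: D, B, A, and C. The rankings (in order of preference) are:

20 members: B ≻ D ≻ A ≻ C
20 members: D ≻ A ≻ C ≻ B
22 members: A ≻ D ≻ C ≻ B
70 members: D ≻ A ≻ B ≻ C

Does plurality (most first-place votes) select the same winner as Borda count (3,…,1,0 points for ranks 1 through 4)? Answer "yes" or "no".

yes

Plurality — first-place votes: D 90, B 20, A 22, C 0. Winner: D.
Borda — scores: D 354, B 130, A 266, C 42. Winner: D.
The two methods agree.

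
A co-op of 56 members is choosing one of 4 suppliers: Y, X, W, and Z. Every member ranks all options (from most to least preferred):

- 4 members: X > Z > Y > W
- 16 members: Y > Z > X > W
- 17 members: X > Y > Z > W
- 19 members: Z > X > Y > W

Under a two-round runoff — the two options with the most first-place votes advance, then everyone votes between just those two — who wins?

Z

Round 1 first-place votes: Y 16, X 21, W 0, Z 19.
X and Z advance.
Runoff: X is preferred to Z by 21 voters; Z by 35.
Z wins the runoff.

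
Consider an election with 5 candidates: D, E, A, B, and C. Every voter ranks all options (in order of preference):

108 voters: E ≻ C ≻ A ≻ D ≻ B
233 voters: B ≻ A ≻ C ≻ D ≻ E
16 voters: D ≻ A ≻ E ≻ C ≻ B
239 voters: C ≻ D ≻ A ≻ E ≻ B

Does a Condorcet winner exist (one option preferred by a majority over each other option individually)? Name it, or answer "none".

C

C vs D: 580–16 for C.
C vs E: 472–124 for C.
C vs A: 347–249 for C.
C vs B: 363–233 for C.
C beats every other option head-to-head.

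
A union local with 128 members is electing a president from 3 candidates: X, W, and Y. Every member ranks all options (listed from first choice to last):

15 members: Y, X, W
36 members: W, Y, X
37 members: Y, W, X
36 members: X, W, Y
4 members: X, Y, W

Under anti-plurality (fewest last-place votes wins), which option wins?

Last-place votes: X 73, W 19, Y 36.
W is ranked last by the fewest voters, so W wins.

W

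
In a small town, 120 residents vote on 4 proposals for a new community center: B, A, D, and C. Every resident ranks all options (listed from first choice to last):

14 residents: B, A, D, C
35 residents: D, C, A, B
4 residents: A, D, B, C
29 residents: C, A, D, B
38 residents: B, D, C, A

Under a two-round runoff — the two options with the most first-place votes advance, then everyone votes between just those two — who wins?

D

Round 1 first-place votes: B 52, A 4, D 35, C 29.
B and D advance.
Runoff: B is preferred to D by 52 voters; D by 68.
D wins the runoff.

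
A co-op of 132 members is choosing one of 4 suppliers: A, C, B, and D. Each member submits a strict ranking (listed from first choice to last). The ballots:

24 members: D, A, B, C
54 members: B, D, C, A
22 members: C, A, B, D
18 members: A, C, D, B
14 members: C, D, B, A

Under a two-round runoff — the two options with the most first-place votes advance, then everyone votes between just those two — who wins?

Round 1 first-place votes: A 18, C 36, B 54, D 24.
B and C advance.
Runoff: B is preferred to C by 78 voters; C by 54.
B wins the runoff.

B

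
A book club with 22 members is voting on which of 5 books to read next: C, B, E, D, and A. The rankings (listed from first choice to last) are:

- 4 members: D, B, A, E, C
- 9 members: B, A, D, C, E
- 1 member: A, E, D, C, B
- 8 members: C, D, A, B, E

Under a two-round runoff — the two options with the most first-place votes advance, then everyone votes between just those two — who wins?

B

Round 1 first-place votes: C 8, B 9, E 0, D 4, A 1.
B and C advance.
Runoff: B is preferred to C by 13 voters; C by 9.
B wins the runoff.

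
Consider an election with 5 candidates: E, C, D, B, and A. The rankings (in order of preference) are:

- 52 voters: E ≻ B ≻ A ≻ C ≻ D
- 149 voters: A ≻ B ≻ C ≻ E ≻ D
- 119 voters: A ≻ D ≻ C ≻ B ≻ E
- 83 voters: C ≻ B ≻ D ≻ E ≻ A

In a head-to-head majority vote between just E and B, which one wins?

Voters preferring E to B: 52; preferring B to E: 351.
B wins the head-to-head.

B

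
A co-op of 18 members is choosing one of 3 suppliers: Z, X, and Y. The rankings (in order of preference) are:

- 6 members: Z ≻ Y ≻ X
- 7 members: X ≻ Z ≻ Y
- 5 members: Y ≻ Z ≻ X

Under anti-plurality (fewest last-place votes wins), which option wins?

Last-place votes: Z 0, X 11, Y 7.
Z is ranked last by the fewest voters, so Z wins.

Z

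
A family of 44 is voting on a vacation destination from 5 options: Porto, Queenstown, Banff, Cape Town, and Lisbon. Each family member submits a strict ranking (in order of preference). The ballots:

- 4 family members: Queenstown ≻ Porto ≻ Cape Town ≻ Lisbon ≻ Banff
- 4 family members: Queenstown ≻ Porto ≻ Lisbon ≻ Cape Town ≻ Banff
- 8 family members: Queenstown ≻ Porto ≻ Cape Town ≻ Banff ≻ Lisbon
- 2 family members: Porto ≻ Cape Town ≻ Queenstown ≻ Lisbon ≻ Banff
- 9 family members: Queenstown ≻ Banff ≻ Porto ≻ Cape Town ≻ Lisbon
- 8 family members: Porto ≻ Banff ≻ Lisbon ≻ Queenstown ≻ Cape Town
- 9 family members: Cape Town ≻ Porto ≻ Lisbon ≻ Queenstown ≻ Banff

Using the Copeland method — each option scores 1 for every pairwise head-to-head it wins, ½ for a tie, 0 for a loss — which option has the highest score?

Queenstown

Porto: beats Banff, Cape Town, and Lisbon; loses to Queenstown → score 3.
Queenstown: beats Porto, Banff, Cape Town, and Lisbon → score 4.
Banff: beats Lisbon; loses to Porto, Queenstown, and Cape Town → score 1.
Cape Town: beats Banff and Lisbon; loses to Porto and Queenstown → score 2.
Lisbon: loses to Porto, Queenstown, Banff, and Cape Town → score 0.
Queenstown has the best pairwise record.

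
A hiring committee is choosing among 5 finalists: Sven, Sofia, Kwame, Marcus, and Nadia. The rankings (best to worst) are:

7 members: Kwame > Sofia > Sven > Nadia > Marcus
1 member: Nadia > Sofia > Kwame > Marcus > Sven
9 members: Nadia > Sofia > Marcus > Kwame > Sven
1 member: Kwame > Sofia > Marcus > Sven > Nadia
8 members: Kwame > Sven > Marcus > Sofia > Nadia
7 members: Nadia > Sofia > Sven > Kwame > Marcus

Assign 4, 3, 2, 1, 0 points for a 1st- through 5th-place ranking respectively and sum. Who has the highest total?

Sven: 7·2 + 1·0 + 9·0 + 1·1 + 8·3 + 7·2 = 53
Sofia: 7·3 + 1·3 + 9·3 + 1·3 + 8·1 + 7·3 = 83
Kwame: 7·4 + 1·2 + 9·1 + 1·4 + 8·4 + 7·1 = 82
Marcus: 7·0 + 1·1 + 9·2 + 1·2 + 8·2 + 7·0 = 37
Nadia: 7·1 + 1·4 + 9·4 + 1·0 + 8·0 + 7·4 = 75
Sofia has the highest Borda score (83).

Sofia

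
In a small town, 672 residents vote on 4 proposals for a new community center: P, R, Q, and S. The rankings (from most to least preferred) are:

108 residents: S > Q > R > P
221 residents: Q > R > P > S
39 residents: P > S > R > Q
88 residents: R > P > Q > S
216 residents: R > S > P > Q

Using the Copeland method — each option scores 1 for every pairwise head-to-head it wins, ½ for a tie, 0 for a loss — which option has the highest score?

R

P: beats Q and S; loses to R → score 2.
R: beats P, Q, and S → score 3.
Q: loses to P, R, and S → score 0.
S: beats Q; loses to P and R → score 1.
R has the best pairwise record.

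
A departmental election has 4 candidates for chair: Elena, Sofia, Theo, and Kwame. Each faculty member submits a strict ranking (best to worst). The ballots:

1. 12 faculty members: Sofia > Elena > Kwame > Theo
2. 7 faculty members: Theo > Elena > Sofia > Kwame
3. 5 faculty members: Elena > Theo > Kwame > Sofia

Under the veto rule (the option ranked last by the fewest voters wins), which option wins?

Elena

Last-place votes: Elena 0, Sofia 5, Theo 12, Kwame 7.
Elena is ranked last by the fewest voters, so Elena wins.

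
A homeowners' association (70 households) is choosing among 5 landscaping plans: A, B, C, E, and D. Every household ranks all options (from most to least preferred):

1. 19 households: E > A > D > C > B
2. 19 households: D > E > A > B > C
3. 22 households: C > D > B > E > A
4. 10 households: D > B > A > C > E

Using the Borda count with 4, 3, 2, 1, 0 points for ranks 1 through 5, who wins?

D

A: 19·3 + 19·2 + 22·0 + 10·2 = 115
B: 19·0 + 19·1 + 22·2 + 10·3 = 93
C: 19·1 + 19·0 + 22·4 + 10·1 = 117
E: 19·4 + 19·3 + 22·1 + 10·0 = 155
D: 19·2 + 19·4 + 22·3 + 10·4 = 220
D has the highest Borda score (220).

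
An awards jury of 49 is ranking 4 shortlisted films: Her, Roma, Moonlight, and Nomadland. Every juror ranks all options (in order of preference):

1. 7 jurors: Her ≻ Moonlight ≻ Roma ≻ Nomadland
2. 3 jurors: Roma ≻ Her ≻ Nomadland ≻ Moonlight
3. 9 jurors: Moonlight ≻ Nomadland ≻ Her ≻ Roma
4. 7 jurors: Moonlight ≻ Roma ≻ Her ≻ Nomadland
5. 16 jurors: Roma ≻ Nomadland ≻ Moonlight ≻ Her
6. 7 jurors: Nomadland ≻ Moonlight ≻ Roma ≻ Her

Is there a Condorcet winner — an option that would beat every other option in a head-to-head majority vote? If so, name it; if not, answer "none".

Checking pairwise contests:
Roma beats Her 33–16.
Moonlight beats Roma 30–19.
Nomadland beats Moonlight 26–23.
Roma beats Nomadland 33–16.
Every option loses at least one head-to-head, so there is no Condorcet winner.

none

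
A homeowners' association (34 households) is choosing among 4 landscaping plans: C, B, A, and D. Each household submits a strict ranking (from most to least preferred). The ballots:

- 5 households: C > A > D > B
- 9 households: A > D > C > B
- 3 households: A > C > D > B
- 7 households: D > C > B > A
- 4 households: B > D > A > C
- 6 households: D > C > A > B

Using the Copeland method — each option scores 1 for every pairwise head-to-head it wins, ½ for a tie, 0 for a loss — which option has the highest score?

C: beats B and A; loses to D → score 2.
B: loses to C, A, and D → score 0.
A: beats B; ties D; loses to C → score 1.5.
D: beats C and B; ties A → score 2.5.
D has the best pairwise record.

D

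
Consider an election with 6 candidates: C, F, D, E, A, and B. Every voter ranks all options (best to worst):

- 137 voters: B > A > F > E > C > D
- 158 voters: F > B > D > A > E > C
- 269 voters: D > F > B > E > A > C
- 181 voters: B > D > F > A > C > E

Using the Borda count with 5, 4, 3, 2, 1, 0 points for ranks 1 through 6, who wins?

B

C: 137·1 + 158·0 + 269·0 + 181·1 = 318
F: 137·3 + 158·5 + 269·4 + 181·3 = 2820
D: 137·0 + 158·3 + 269·5 + 181·4 = 2543
E: 137·2 + 158·1 + 269·2 + 181·0 = 970
A: 137·4 + 158·2 + 269·1 + 181·2 = 1495
B: 137·5 + 158·4 + 269·3 + 181·5 = 3029
B has the highest Borda score (3029).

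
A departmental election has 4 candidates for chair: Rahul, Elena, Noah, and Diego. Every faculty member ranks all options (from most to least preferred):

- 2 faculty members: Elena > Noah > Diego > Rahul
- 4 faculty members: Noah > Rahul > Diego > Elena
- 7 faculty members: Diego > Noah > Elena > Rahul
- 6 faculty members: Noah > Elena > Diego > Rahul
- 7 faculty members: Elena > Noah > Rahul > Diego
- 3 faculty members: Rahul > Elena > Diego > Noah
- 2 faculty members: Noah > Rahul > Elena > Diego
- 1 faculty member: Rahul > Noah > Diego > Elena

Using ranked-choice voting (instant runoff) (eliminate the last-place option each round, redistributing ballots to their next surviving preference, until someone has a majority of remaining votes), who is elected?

Round 1: Rahul 4, Elena 9, Noah 12, Diego 7. Eliminate Rahul.
Round 2: Elena 12, Noah 13, Diego 7. Eliminate Diego.
Round 3: Elena 12, Noah 20. Noah has a majority.

Noah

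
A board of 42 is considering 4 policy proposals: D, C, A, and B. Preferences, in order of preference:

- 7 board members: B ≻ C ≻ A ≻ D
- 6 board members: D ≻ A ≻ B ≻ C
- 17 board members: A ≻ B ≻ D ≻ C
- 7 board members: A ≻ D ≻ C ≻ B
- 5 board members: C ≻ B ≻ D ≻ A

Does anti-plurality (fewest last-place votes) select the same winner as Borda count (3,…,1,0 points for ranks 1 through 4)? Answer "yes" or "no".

yes

Anti-plurality — last-place votes: D 7, C 23, A 5, B 7. Winner: A.
Borda — scores: D 54, C 36, A 91, B 71. Winner: A.
The two methods agree.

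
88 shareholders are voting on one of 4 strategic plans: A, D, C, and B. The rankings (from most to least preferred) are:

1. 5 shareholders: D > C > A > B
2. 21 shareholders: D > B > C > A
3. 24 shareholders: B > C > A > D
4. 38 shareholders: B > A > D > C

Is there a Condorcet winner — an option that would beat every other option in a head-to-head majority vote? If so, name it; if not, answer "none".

B vs A: 83–5 for B.
B vs D: 62–26 for B.
B vs C: 83–5 for B.
B beats every other option head-to-head.

B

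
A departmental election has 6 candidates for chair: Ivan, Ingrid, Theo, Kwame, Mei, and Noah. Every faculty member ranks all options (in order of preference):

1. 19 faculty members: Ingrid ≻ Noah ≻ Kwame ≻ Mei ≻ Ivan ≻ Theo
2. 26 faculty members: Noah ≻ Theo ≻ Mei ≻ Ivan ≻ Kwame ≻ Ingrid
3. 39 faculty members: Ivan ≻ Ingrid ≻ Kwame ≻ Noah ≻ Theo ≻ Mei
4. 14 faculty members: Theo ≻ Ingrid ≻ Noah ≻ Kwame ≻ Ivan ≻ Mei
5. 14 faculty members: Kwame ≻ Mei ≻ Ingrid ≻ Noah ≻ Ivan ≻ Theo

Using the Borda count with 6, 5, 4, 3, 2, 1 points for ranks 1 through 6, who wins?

Noah

Ivan: 19·2 + 26·3 + 39·6 + 14·2 + 14·2 = 406
Ingrid: 19·6 + 26·1 + 39·5 + 14·5 + 14·4 = 461
Theo: 19·1 + 26·5 + 39·2 + 14·6 + 14·1 = 325
Kwame: 19·4 + 26·2 + 39·4 + 14·3 + 14·6 = 410
Mei: 19·3 + 26·4 + 39·1 + 14·1 + 14·5 = 284
Noah: 19·5 + 26·6 + 39·3 + 14·4 + 14·3 = 466
Noah has the highest Borda score (466).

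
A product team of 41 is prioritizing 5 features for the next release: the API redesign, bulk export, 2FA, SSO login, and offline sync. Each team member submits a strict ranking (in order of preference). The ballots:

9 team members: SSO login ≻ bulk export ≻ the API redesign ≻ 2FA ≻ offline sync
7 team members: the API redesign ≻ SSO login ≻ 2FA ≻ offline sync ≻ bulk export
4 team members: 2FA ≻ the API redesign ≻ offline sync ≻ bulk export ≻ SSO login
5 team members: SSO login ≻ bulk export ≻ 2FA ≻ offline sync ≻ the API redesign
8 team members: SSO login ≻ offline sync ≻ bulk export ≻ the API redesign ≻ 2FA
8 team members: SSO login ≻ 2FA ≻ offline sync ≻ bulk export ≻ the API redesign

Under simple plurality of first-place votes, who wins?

SSO login

First-place votes: the API redesign 7, bulk export 0, 2FA 4, SSO login 30, offline sync 0.
SSO login has the most first-place votes.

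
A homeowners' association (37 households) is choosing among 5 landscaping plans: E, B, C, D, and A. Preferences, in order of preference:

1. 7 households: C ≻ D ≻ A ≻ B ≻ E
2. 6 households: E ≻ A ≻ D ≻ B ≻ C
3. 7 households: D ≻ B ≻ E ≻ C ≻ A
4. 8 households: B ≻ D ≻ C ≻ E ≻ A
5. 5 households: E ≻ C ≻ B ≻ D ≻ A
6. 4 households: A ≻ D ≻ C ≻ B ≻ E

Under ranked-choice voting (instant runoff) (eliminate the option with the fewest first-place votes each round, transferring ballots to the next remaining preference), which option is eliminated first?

A

Round 1: E 11, B 8, C 7, D 7, A 4. Eliminate A.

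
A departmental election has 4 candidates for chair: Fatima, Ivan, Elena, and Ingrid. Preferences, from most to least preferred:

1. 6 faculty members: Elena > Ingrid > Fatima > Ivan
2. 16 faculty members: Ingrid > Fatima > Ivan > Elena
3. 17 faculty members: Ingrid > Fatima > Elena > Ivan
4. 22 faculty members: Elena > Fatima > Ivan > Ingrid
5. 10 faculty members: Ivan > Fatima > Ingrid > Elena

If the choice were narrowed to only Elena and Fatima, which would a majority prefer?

Fatima

Voters preferring Elena to Fatima: 28; preferring Fatima to Elena: 43.
Fatima wins the head-to-head.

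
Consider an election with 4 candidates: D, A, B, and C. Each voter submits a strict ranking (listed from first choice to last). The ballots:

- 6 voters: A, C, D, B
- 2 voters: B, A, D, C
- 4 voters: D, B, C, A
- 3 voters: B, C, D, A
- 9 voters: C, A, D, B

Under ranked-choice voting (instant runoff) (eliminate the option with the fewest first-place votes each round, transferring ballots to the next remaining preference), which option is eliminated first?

D

Round 1: D 4, A 6, B 5, C 9. Eliminate D.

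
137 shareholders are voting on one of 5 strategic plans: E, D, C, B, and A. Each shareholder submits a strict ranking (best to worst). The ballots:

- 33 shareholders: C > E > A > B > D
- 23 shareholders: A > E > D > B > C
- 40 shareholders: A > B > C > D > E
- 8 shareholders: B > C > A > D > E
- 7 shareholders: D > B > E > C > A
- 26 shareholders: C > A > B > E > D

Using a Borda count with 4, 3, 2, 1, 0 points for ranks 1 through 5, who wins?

A

E: 33·3 + 23·3 + 40·0 + 8·0 + 7·2 + 26·1 = 208
D: 33·0 + 23·2 + 40·1 + 8·1 + 7·4 + 26·0 = 122
C: 33·4 + 23·0 + 40·2 + 8·3 + 7·1 + 26·4 = 347
B: 33·1 + 23·1 + 40·3 + 8·4 + 7·3 + 26·2 = 281
A: 33·2 + 23·4 + 40·4 + 8·2 + 7·0 + 26·3 = 412
A has the highest Borda score (412).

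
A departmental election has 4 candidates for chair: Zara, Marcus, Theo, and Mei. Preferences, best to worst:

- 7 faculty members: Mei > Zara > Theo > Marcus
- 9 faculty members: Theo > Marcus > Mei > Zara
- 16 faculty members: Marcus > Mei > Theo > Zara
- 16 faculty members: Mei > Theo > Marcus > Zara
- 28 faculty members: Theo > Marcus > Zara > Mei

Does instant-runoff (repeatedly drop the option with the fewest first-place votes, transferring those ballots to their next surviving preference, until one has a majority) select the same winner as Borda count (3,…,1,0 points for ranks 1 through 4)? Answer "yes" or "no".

no

Instant-runoff — R1 Zara 0, Marcus 16, Theo 37, Mei 23 (Zara out); R2 Marcus 16, Theo 37, Mei 23 (Marcus out); R3 Theo 37, Mei 39 (Mei winner). Winner: Mei.
Borda — scores: Zara 42, Marcus 138, Theo 166, Mei 110. Winner: Theo.
The two methods disagree.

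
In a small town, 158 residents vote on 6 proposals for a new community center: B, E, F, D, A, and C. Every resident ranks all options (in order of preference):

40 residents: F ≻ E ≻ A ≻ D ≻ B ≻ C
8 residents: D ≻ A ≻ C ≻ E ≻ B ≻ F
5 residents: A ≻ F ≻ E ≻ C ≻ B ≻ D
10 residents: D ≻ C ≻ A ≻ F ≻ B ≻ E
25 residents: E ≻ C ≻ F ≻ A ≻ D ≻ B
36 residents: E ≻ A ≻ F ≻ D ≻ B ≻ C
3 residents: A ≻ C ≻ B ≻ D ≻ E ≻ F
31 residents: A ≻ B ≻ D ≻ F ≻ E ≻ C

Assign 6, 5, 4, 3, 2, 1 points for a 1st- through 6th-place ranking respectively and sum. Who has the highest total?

B: 40·2 + 8·2 + 5·2 + 10·2 + 25·1 + 36·2 + 3·4 + 31·5 = 390
E: 40·5 + 8·3 + 5·4 + 10·1 + 25·6 + 36·6 + 3·2 + 31·2 = 688
F: 40·6 + 8·1 + 5·5 + 10·3 + 25·4 + 36·4 + 3·1 + 31·3 = 643
D: 40·3 + 8·6 + 5·1 + 10·6 + 25·2 + 36·3 + 3·3 + 31·4 = 524
A: 40·4 + 8·5 + 5·6 + 10·4 + 25·3 + 36·5 + 3·6 + 31·6 = 729
C: 40·1 + 8·4 + 5·3 + 10·5 + 25·5 + 36·1 + 3·5 + 31·1 = 344
A has the highest Borda score (729).

A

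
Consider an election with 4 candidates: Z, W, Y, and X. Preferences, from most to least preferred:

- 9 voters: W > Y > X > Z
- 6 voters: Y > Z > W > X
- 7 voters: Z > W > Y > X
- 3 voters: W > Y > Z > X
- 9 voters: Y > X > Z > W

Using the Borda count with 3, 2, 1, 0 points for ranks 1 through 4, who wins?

Y

Z: 9·0 + 6·2 + 7·3 + 3·1 + 9·1 = 45
W: 9·3 + 6·1 + 7·2 + 3·3 + 9·0 = 56
Y: 9·2 + 6·3 + 7·1 + 3·2 + 9·3 = 76
X: 9·1 + 6·0 + 7·0 + 3·0 + 9·2 = 27
Y has the highest Borda score (76).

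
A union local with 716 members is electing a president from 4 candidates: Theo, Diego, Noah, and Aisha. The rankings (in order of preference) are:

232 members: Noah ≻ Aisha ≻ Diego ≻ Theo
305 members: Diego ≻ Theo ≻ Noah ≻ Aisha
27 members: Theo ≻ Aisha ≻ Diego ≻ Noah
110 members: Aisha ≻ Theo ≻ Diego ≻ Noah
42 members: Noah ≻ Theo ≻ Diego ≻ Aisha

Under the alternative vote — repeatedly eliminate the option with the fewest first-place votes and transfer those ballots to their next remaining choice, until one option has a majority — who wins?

Diego

Round 1: Theo 27, Diego 305, Noah 274, Aisha 110. Eliminate Theo.
Round 2: Diego 305, Noah 274, Aisha 137. Eliminate Aisha.
Round 3: Diego 442, Noah 274. Diego has a majority.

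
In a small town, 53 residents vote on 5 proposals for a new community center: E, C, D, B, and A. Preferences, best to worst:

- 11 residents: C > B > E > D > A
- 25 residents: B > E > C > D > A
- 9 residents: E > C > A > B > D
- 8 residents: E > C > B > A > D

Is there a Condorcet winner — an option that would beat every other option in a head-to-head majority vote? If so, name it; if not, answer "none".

none

Checking pairwise contests:
B beats E 36–17.
E beats C 42–11.
E beats D 53–0.
C beats B 28–25.
E beats A 53–0.
Every option loses at least one head-to-head, so there is no Condorcet winner.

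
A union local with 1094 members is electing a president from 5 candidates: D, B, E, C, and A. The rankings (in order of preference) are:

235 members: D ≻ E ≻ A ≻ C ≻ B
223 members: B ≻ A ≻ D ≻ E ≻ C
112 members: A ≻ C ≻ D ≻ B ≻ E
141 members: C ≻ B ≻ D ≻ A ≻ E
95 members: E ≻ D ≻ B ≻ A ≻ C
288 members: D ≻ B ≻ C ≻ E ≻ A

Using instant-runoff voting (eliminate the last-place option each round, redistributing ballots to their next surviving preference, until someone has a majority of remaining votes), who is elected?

Round 1: D 523, B 223, E 95, C 141, A 112. Eliminate E.
Round 2: D 618, B 223, C 141, A 112. D has a majority.

D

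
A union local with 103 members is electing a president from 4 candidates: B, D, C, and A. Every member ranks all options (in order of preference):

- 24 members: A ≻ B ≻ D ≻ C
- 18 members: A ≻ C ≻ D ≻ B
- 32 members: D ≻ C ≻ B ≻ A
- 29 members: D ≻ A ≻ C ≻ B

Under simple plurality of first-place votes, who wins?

First-place votes: B 0, D 61, C 0, A 42.
D has the most first-place votes.

D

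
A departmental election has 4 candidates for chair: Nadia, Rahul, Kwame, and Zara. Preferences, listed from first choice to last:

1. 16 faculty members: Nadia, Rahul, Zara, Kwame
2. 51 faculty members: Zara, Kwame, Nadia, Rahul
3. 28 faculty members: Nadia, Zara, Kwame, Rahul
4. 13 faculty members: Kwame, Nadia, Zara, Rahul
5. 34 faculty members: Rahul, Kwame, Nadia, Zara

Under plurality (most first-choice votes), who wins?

Zara

First-place votes: Nadia 44, Rahul 34, Kwame 13, Zara 51.
Zara has the most first-place votes.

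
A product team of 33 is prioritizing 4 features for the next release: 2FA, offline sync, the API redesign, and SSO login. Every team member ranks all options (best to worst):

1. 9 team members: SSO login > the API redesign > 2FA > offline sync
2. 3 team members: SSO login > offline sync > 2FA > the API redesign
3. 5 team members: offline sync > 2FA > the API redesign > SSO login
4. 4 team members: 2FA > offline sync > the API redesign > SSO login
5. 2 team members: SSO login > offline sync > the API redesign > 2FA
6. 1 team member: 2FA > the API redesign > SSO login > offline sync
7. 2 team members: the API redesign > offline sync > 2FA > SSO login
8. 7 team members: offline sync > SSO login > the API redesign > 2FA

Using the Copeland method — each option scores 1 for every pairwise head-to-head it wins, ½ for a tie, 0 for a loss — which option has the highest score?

offline sync

2FA: loses to offline sync, the API redesign, and SSO login → score 0.
offline sync: beats 2FA, the API redesign, and SSO login → score 3.
the API redesign: beats 2FA; loses to offline sync and SSO login → score 1.
SSO login: beats 2FA and the API redesign; loses to offline sync → score 2.
offline sync has the best pairwise record.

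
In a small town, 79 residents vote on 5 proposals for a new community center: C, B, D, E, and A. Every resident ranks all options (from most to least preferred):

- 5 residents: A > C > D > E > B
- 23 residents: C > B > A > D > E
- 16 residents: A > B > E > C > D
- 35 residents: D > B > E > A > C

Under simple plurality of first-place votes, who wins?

D

First-place votes: C 23, B 0, D 35, E 0, A 21.
D has the most first-place votes.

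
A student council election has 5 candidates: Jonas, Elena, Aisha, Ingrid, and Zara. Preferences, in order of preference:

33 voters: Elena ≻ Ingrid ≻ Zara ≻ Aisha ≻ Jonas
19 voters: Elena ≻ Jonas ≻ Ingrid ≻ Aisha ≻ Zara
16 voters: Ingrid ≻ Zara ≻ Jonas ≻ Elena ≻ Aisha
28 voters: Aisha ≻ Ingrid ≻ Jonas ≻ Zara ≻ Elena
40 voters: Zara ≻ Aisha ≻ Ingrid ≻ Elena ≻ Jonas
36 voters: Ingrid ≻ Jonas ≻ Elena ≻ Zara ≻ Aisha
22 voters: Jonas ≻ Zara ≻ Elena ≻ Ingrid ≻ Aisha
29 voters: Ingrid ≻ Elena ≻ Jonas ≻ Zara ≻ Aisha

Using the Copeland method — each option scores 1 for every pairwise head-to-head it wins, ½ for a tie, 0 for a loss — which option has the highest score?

Ingrid

Jonas: beats Aisha and Zara; loses to Elena and Ingrid → score 2.
Elena: beats Jonas, Aisha, and Zara; loses to Ingrid → score 3.
Aisha: loses to Jonas, Elena, Ingrid, and Zara → score 0.
Ingrid: beats Jonas, Elena, Aisha, and Zara → score 4.
Zara: beats Aisha; loses to Jonas, Elena, and Ingrid → score 1.
Ingrid has the best pairwise record.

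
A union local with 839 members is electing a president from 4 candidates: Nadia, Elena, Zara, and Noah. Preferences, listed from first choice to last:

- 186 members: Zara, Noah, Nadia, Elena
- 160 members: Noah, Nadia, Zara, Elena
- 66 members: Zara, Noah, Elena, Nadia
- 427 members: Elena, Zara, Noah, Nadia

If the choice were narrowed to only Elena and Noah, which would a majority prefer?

Voters preferring Elena to Noah: 427; preferring Noah to Elena: 412.
Elena wins the head-to-head.

Elena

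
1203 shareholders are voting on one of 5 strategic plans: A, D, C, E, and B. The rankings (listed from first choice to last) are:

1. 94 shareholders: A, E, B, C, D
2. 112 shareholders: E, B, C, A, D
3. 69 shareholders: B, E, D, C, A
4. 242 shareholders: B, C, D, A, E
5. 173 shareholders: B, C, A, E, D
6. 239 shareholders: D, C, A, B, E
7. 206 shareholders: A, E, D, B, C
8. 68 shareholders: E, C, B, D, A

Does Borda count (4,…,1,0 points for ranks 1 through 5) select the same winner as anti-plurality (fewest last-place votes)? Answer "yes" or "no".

Borda — scores: A 2378, D 2058, C 2553, E 2000, B 3041. Winner: B.
Anti-plurality — last-place votes: A 137, D 379, C 206, E 481, B 0. Winner: B.
The two methods agree.

yes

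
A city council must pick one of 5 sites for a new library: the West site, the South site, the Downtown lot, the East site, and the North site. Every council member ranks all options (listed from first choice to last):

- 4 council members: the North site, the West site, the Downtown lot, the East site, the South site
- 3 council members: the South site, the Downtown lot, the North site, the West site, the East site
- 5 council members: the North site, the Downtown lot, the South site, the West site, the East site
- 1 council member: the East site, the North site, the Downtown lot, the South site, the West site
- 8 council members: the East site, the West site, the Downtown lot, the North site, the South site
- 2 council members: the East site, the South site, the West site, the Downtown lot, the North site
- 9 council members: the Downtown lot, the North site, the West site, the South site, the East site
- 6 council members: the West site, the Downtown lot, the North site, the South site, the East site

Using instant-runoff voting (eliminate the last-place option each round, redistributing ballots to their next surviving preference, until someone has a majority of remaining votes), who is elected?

Round 1: the West site 6, the South site 3, the Downtown lot 9, the East site 11, the North site 9. Eliminate the South site.
Round 2: the West site 6, the Downtown lot 12, the East site 11, the North site 9. Eliminate the West site.
Round 3: the Downtown lot 18, the East site 11, the North site 9. Eliminate the North site.
Round 4: the Downtown lot 27, the East site 11. The Downtown lot has a majority.

the Downtown lot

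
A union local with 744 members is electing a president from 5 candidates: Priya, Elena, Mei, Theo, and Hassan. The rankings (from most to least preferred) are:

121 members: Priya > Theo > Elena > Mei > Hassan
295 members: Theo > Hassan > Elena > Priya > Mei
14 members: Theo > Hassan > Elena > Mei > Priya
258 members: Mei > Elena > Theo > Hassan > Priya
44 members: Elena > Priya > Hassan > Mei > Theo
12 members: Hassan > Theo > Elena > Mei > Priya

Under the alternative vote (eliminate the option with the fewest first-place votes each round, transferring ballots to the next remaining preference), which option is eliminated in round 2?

Round 1: Priya 121, Elena 44, Mei 258, Theo 309, Hassan 12. Eliminate Hassan.
Round 2: Priya 121, Elena 44, Mei 258, Theo 321. Eliminate Elena.

Elena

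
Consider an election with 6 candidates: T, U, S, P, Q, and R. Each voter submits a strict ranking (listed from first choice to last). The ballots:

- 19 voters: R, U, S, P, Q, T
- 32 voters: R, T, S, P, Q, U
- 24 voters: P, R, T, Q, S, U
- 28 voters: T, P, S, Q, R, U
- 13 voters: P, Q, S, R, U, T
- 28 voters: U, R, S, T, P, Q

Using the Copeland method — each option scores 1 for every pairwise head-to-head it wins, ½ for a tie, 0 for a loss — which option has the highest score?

R

T: beats U, S, P, and Q; loses to R → score 4.
U: loses to T, S, P, Q, and R → score 0.
S: beats U, P, and Q; loses to T and R → score 3.
P: beats U and Q; loses to T, S, and R → score 2.
Q: beats U; loses to T, S, P, and R → score 1.
R: beats T, U, S, P, and Q → score 5.
R has the best pairwise record.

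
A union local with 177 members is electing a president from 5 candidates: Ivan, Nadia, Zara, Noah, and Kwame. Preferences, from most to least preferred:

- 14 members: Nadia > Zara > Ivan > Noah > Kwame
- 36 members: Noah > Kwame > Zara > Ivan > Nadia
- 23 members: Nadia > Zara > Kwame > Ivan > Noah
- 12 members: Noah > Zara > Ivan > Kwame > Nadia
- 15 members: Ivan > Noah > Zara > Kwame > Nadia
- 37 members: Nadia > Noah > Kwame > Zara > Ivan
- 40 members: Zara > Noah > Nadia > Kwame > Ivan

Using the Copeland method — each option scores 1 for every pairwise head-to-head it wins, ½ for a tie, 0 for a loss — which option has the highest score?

Ivan: loses to Nadia, Zara, Noah, and Kwame → score 0.
Nadia: beats Ivan and Kwame; loses to Zara and Noah → score 2.
Zara: beats Ivan, Nadia, and Kwame; loses to Noah → score 3.
Noah: beats Ivan, Nadia, Zara, and Kwame → score 4.
Kwame: beats Ivan; loses to Nadia, Zara, and Noah → score 1.
Noah has the best pairwise record.

Noah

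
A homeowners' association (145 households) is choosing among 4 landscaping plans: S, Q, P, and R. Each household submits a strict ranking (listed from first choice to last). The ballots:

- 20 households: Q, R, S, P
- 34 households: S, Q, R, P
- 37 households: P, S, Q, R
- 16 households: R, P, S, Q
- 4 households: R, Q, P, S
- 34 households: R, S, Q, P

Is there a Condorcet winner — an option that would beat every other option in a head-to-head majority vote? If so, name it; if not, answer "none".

none

Checking pairwise contests:
R beats S 74–71.
S beats Q 121–24.
S beats P 88–57.
Q beats R 91–54.
Every option loses at least one head-to-head, so there is no Condorcet winner.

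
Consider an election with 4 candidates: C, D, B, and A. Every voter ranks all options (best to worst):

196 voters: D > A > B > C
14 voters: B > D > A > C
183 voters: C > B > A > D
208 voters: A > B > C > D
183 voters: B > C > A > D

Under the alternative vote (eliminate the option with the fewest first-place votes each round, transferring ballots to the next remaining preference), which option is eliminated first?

C

Round 1: C 183, D 196, B 197, A 208. Eliminate C.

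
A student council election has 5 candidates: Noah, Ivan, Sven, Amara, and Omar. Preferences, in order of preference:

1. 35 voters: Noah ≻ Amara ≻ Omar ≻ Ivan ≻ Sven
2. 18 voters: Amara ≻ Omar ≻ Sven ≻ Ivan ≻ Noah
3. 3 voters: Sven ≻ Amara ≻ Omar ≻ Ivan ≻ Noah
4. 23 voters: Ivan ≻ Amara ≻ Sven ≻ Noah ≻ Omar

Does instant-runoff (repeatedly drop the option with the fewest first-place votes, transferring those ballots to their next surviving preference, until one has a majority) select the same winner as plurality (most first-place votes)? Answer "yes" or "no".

Instant-runoff — R1 Noah 35, Ivan 23, Sven 3, Amara 18, Omar 0 (Omar out); R2 Noah 35, Ivan 23, Sven 3, Amara 18 (Sven out); R3 Noah 35, Ivan 23, Amara 21 (Amara out); R4 Noah 35, Ivan 44 (Ivan winner). Winner: Ivan.
Plurality — first-place votes: Noah 35, Ivan 23, Sven 3, Amara 18, Omar 0. Winner: Noah.
The two methods disagree.

no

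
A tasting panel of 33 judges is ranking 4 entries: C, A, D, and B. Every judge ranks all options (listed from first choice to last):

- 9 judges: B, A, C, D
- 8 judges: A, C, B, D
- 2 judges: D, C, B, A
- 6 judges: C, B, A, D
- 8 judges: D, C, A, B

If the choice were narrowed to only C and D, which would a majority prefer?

Voters preferring C to D: 23; preferring D to C: 10.
C wins the head-to-head.

C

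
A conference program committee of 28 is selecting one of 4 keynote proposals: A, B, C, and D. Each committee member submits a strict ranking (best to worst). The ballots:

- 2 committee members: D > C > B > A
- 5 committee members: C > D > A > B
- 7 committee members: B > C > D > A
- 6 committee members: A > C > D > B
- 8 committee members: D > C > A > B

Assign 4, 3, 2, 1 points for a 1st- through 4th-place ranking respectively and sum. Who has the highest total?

C

A: 2·1 + 5·2 + 7·1 + 6·4 + 8·2 = 59
B: 2·2 + 5·1 + 7·4 + 6·1 + 8·1 = 51
C: 2·3 + 5·4 + 7·3 + 6·3 + 8·3 = 89
D: 2·4 + 5·3 + 7·2 + 6·2 + 8·4 = 81
C has the highest Borda score (89).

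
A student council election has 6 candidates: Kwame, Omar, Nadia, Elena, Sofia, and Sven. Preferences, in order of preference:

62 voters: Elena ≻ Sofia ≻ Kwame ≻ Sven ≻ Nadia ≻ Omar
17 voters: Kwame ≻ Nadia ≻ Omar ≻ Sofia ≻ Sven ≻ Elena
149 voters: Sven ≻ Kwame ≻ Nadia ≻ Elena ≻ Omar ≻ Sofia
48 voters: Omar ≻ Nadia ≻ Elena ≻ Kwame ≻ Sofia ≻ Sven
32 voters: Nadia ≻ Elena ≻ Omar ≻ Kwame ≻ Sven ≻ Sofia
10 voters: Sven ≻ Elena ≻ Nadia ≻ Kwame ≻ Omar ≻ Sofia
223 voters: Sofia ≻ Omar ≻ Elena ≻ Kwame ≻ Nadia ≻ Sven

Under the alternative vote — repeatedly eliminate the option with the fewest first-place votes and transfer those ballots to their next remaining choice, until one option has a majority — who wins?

Sofia

Round 1: Kwame 17, Omar 48, Nadia 32, Elena 62, Sofia 223, Sven 159. Eliminate Kwame.
Round 2: Omar 48, Nadia 49, Elena 62, Sofia 223, Sven 159. Eliminate Omar.
Round 3: Nadia 97, Elena 62, Sofia 223, Sven 159. Eliminate Elena.
Round 4: Nadia 97, Sofia 285, Sven 159. Sofia has a majority.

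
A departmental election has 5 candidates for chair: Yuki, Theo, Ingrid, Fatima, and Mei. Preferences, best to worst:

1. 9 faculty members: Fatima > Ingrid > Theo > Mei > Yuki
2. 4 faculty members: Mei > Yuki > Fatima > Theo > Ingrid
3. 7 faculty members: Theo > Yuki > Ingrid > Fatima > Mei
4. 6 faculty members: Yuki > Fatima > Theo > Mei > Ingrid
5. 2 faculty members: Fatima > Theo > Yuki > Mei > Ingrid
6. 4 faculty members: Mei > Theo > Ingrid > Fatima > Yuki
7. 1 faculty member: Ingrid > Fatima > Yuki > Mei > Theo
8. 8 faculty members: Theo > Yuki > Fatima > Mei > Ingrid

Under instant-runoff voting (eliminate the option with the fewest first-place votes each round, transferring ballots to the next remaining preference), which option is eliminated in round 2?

Yuki

Round 1: Yuki 6, Theo 15, Ingrid 1, Fatima 11, Mei 8. Eliminate Ingrid.
Round 2: Yuki 6, Theo 15, Fatima 12, Mei 8. Eliminate Yuki.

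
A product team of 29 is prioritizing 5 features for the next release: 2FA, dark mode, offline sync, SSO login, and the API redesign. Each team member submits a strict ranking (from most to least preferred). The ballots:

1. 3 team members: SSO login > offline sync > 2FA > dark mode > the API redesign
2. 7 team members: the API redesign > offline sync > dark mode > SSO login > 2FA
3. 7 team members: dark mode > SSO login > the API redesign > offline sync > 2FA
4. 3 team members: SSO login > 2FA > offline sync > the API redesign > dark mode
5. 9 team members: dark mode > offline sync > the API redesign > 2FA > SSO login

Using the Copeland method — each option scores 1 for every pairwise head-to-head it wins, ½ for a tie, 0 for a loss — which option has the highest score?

dark mode

2FA: loses to dark mode, offline sync, SSO login, and the API redesign → score 0.
dark mode: beats 2FA, offline sync, SSO login, and the API redesign → score 4.
offline sync: beats 2FA, SSO login, and the API redesign; loses to dark mode → score 3.
SSO login: beats 2FA; loses to dark mode, offline sync, and the API redesign → score 1.
the API redesign: beats 2FA and SSO login; loses to dark mode and offline sync → score 2.
dark mode has the best pairwise record.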